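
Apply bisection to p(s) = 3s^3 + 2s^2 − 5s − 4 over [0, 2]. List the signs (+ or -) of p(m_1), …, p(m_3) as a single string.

-+-

m = 1, p(m) = -4 (−); new bracket [1, 2]
m = 1.5, p(m) = 3.125 (+); new bracket [1, 1.5]
m = 1.25, p(m) = -1.265625 (−); new bracket [1.25, 1.5]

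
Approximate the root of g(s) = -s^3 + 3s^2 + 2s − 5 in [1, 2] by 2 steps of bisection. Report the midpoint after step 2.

m = 1.5, g(m) = 1.375 (+); new bracket [1, 1.5]
m = 1.25, g(m) = 0.234375 (+); new bracket [1, 1.25]

1.25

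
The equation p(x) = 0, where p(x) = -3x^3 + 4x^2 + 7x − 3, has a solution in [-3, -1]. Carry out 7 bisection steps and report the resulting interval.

[-1.234375, -1.21875]

midpoint -2: p = 23 > 0 → [-2, -1]
midpoint -1.5: p = 5.625 > 0 → [-1.5, -1]
midpoint -1.25: p = 0.359375 > 0 → [-1.25, -1]
midpoint -1.125: p = -1.541 < 0 → [-1.25, -1.125]
midpoint -1.1875: p = -0.6482 < 0 → [-1.25, -1.1875]
midpoint -1.21875: p = -0.159 < 0 → [-1.25, -1.21875]
midpoint -1.234375: p = 0.0965 > 0 → [-1.234375, -1.21875]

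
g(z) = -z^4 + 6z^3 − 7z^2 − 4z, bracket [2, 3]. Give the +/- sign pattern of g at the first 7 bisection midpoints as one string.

g(2.5) = 0.9375 > 0, so the root lies in [2, 2.5]
g(2.25) = -1.722656 < 0, so the root lies in [2.25, 2.5]
g(2.375) = -0.422119 < 0, so the root lies in [2.375, 2.5]
g(2.4375) = 0.2529 > 0, so the root lies in [2.375, 2.4375]
g(2.40625) = -0.0861 < 0, so the root lies in [2.40625, 2.4375]
g(2.421875) = 0.083 > 0, so the root lies in [2.40625, 2.421875]
g(2.4140625) = -0.0016 < 0, so the root lies in [2.4140625, 2.421875]

+--+-+-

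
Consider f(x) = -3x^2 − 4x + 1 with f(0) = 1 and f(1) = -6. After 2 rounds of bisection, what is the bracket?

[0, 0.25]

f(0.5) = -1.75 < 0, so the root lies in [0, 0.5]
f(0.25) = -0.1875 < 0, so the root lies in [0, 0.25]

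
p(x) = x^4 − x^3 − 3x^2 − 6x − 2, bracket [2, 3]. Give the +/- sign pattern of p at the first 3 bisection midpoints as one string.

x = 2.5 gives p = -12.3125, negative; keep [2.5, 3]
x = 2.75 gives p = -4.792969, negative; keep [2.75, 3]
x = 2.875 gives p = 0.51001, positive; keep [2.75, 2.875]

--+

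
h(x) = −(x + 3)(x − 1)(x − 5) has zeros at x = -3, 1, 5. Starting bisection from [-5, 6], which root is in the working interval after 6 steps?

-3

midpoint 0.5: h = -7.875 < 0 → [-5, 0.5]
midpoint -2.25: h = -17.671875 < 0 → [-5, -2.25]
midpoint -3.625: h = 24.931641 > 0 → [-3.625, -2.25]
midpoint -2.9375: h = -1.9534 < 0 → [-3.625, -2.9375]
midpoint -3.28125: h = 9.9715 > 0 → [-3.28125, -2.9375]
midpoint -3.109375: h = 3.6449 > 0 → [-3.109375, -2.9375]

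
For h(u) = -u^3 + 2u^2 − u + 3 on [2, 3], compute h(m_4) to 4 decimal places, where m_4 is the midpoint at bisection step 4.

midpoint 2.5: h = -2.625 < 0 → [2, 2.5]
midpoint 2.25: h = -0.515625 < 0 → [2, 2.25]
midpoint 2.125: h = 0.310547 > 0 → [2.125, 2.25]
midpoint 2.1875: h = -0.0847 < 0 → [2.125, 2.1875]

-0.0847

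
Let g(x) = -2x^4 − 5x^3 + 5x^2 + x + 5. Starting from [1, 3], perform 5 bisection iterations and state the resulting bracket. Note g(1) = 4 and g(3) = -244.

g(2) = -45 < 0, so the root lies in [1, 2]
g(1.5) = -9.25 < 0, so the root lies in [1, 1.5]
g(1.25) = -0.585938 < 0, so the root lies in [1, 1.25]
g(1.125) = 2.1304 > 0, so the root lies in [1.125, 1.25]
g(1.1875) = 0.8884 > 0, so the root lies in [1.1875, 1.25]

[1.1875, 1.25]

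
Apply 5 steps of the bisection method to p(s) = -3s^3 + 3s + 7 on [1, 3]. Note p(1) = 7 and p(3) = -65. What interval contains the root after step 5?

[1.5625, 1.625]

m = 2, p(m) = -11 (−); new bracket [1, 2]
m = 1.5, p(m) = 1.375 (+); new bracket [1.5, 2]
m = 1.75, p(m) = -3.828125 (−); new bracket [1.5, 1.75]
m = 1.625, p(m) = -0.998 (−); new bracket [1.5, 1.625]
m = 1.5625, p(m) = 0.2434 (+); new bracket [1.5625, 1.625]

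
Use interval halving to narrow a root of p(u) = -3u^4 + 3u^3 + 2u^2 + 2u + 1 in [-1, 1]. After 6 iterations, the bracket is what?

m = 0, p(m) = 1 (+); new bracket [-1, 0]
m = -0.5, p(m) = -0.0625 (−); new bracket [-0.5, 0]
m = -0.25, p(m) = 0.566406 (+); new bracket [-0.5, -0.25]
m = -0.375, p(m) = 0.3137 (+); new bracket [-0.5, -0.375]
m = -0.4375, p(m) = 0.1467 (+); new bracket [-0.5, -0.4375]
m = -0.46875, p(m) = 0.0481 (+); new bracket [-0.5, -0.46875]

[-0.5, -0.46875]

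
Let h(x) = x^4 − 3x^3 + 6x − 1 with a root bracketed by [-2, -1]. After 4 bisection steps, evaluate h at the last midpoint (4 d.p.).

x = -1.5 gives h = 5.1875, positive; keep [-1.5, -1]
x = -1.25 gives h = -0.199219, negative; keep [-1.5, -1.25]
x = -1.375 gives h = 2.123291, positive; keep [-1.375, -1.25]
x = -1.3125 gives h = 0.8755, positive; keep [-1.3125, -1.25]

0.8755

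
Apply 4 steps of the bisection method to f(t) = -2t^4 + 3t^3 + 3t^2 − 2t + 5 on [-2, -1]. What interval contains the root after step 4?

[-1.375, -1.3125]

t = -1.5 gives f = -5.5, negative; keep [-1.5, -1]
t = -1.25 gives f = 1.445312, positive; keep [-1.5, -1.25]
t = -1.375 gives f = -1.525879, negative; keep [-1.375, -1.25]
t = -1.3125 gives f = 0.0749, positive; keep [-1.375, -1.3125]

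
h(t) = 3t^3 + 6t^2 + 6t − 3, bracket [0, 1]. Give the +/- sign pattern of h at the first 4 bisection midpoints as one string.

+-+-

m = 0.5, h(m) = 1.875 (+); new bracket [0, 0.5]
m = 0.25, h(m) = -1.078125 (−); new bracket [0.25, 0.5]
m = 0.375, h(m) = 0.251953 (+); new bracket [0.25, 0.375]
m = 0.3125, h(m) = -0.4475 (−); new bracket [0.3125, 0.375]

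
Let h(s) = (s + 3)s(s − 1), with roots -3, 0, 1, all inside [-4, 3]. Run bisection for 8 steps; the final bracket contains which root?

midpoint -0.5: h = 1.875 > 0 → [-4, -0.5]
midpoint -2.25: h = 5.484375 > 0 → [-4, -2.25]
midpoint -3.125: h = -1.611328 < 0 → [-3.125, -2.25]
midpoint -2.6875: h = 3.0969 > 0 → [-3.125, -2.6875]
midpoint -2.90625: h = 1.0643 > 0 → [-3.125, -2.90625]
midpoint -3.015625: h = -0.1892 < 0 → [-3.015625, -2.90625]
midpoint -2.9609375: h = 0.4581 > 0 → [-3.015625, -2.9609375]
midpoint -2.98828125: h = 0.1397 > 0 → [-3.015625, -2.98828125]

-3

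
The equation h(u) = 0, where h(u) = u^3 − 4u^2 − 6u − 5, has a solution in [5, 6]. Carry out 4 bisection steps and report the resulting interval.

[5.25, 5.3125]

u = 5.5 gives h = 7.375, positive; keep [5, 5.5]
u = 5.25 gives h = -2.046875, negative; keep [5.25, 5.5]
u = 5.375 gives h = 2.474609, positive; keep [5.25, 5.375]
u = 5.3125 gives h = 0.1672, positive; keep [5.25, 5.3125]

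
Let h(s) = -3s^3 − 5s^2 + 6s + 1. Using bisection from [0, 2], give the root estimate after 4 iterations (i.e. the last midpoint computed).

m = 1, h(m) = -1 (−); new bracket [0, 1]
m = 0.5, h(m) = 2.375 (+); new bracket [0.5, 1]
m = 0.75, h(m) = 1.421875 (+); new bracket [0.75, 1]
m = 0.875, h(m) = 0.4121 (+); new bracket [0.875, 1]

0.875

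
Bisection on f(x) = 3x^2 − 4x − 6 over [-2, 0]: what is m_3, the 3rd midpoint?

-0.75

midpoint -1: f = 1 > 0 → [-1, 0]
midpoint -0.5: f = -3.25 < 0 → [-1, -0.5]
midpoint -0.75: f = -1.3125 < 0 → [-1, -0.75]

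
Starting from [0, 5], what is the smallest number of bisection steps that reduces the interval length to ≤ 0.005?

Width after n steps is 5/2^n. Need 2^n ≥ 5/0.005 = 1000.
2^9 = 512 < 1000 ≤ 2^10 = 1024, so n = 10.

10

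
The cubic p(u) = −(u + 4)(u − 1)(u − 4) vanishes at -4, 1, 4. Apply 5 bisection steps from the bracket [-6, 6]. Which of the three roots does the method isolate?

-4

midpoint 0: p = -16 < 0 → [-6, 0]
midpoint -3: p = -28 < 0 → [-6, -3]
midpoint -4.5: p = 23.375 > 0 → [-4.5, -3]
midpoint -3.75: p = -9.2031 < 0 → [-4.5, -3.75]
midpoint -4.125: p = 5.2051 > 0 → [-4.125, -3.75]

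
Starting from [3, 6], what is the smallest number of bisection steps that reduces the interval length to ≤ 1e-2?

9

Width after n steps is 3/2^n. Need 2^n ≥ 3/1e-2 = 300.
2^8 = 256 < 300 ≤ 2^9 = 512, so n = 9.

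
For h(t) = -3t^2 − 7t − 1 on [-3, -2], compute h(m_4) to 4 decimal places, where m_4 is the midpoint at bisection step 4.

midpoint -2.5: h = -2.25 < 0 → [-2.5, -2]
midpoint -2.25: h = -0.4375 < 0 → [-2.25, -2]
midpoint -2.125: h = 0.328125 > 0 → [-2.25, -2.125]
midpoint -2.1875: h = -0.043 < 0 → [-2.1875, -2.125]

-0.0430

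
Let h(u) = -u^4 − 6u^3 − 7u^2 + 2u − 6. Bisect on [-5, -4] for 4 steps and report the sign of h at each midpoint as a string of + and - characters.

---+

m = -4.5, h(m) = -20.0625 (−); new bracket [-4.5, -4]
m = -4.25, h(m) = -6.597656 (−); new bracket [-4.25, -4]
m = -4.125, h(m) = -1.75415 (−); new bracket [-4.125, -4]
m = -4.0625, h(m) = 0.2514 (+); new bracket [-4.125, -4.0625]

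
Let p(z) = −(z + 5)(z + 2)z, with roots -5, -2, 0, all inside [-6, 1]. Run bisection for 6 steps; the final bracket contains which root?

-5

z = -2.5 gives p = -3.125, negative; keep [-6, -2.5]
z = -4.25 gives p = -7.171875, negative; keep [-6, -4.25]
z = -5.125 gives p = 2.001953, positive; keep [-5.125, -4.25]
z = -4.6875 gives p = -3.9368, negative; keep [-5.125, -4.6875]
z = -4.90625 gives p = -1.3368, negative; keep [-5.125, -4.90625]
z = -5.015625 gives p = 0.2363, positive; keep [-5.015625, -4.90625]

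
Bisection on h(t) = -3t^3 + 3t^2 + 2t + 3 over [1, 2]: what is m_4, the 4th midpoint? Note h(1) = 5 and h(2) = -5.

1.6875

m = 1.5, h(m) = 2.625 (+); new bracket [1.5, 2]
m = 1.75, h(m) = -0.390625 (−); new bracket [1.5, 1.75]
m = 1.625, h(m) = 1.298828 (+); new bracket [1.625, 1.75]
m = 1.6875, h(m) = 0.5017 (+); new bracket [1.6875, 1.75]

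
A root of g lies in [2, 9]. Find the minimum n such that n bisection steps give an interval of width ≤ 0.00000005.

28

Width after n steps is 7/2^n. Need 2^n ≥ 7/0.00000005 = 140000000.
2^27 = 134217728 < 140000000 ≤ 2^28 = 268435456, so n = 28.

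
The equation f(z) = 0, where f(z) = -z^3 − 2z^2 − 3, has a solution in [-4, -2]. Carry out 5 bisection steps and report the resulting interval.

m = -3, f(m) = 6 (+); new bracket [-3, -2]
m = -2.5, f(m) = 0.125 (+); new bracket [-2.5, -2]
m = -2.25, f(m) = -1.734375 (−); new bracket [-2.5, -2.25]
m = -2.375, f(m) = -0.8848 (−); new bracket [-2.5, -2.375]
m = -2.4375, f(m) = -0.4006 (−); new bracket [-2.5, -2.4375]

[-2.5, -2.4375]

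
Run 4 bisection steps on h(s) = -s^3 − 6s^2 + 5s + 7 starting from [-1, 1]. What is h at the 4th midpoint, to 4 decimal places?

m = 0, h(m) = 7 (+); new bracket [-1, 0]
m = -0.5, h(m) = 3.125 (+); new bracket [-1, -0.5]
m = -0.75, h(m) = 0.296875 (+); new bracket [-1, -0.75]
m = -0.875, h(m) = -1.2988 (−); new bracket [-0.875, -0.75]

-1.2988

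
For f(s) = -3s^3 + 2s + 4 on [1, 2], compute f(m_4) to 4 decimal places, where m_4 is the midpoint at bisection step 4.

f(1.5) = -3.125 < 0, so the root lies in [1, 1.5]
f(1.25) = 0.640625 > 0, so the root lies in [1.25, 1.5]
f(1.375) = -1.048828 < 0, so the root lies in [1.25, 1.375]
f(1.3125) = -0.158 < 0, so the root lies in [1.25, 1.3125]

-0.1580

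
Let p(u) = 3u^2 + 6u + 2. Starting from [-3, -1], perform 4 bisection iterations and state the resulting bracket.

m = -2, p(m) = 2 (+); new bracket [-2, -1]
m = -1.5, p(m) = -0.25 (−); new bracket [-2, -1.5]
m = -1.75, p(m) = 0.6875 (+); new bracket [-1.75, -1.5]
m = -1.625, p(m) = 0.1719 (+); new bracket [-1.625, -1.5]

[-1.625, -1.5]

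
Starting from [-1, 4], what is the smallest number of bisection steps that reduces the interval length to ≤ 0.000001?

23

Width after n steps is 5/2^n. Need 2^n ≥ 5/0.000001 = 5000000.
2^22 = 4194304 < 5000000 ≤ 2^23 = 8388608, so n = 23.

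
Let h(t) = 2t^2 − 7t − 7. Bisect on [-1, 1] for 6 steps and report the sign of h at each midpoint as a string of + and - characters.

midpoint 0: h = -7 < 0 → [-1, 0]
midpoint -0.5: h = -3 < 0 → [-1, -0.5]
midpoint -0.75: h = -0.625 < 0 → [-1, -0.75]
midpoint -0.875: h = 0.6562 > 0 → [-0.875, -0.75]
midpoint -0.8125: h = 0.0078 > 0 → [-0.8125, -0.75]
midpoint -0.78125: h = -0.3105 < 0 → [-0.8125, -0.78125]

---++-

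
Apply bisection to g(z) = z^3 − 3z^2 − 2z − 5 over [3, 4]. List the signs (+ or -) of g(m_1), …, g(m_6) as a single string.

g(3.5) = -5.875 < 0, so the root lies in [3.5, 4]
g(3.75) = -1.953125 < 0, so the root lies in [3.75, 4]
g(3.875) = 0.388672 > 0, so the root lies in [3.75, 3.875]
g(3.8125) = -0.8152 < 0, so the root lies in [3.8125, 3.875]
g(3.84375) = -0.2216 < 0, so the root lies in [3.84375, 3.875]
g(3.859375) = 0.0814 > 0, so the root lies in [3.84375, 3.859375]

--+--+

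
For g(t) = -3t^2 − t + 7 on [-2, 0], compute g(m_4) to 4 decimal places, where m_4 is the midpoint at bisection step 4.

g(-1) = 5 > 0, so the root lies in [-2, -1]
g(-1.5) = 1.75 > 0, so the root lies in [-2, -1.5]
g(-1.75) = -0.4375 < 0, so the root lies in [-1.75, -1.5]
g(-1.625) = 0.7031 > 0, so the root lies in [-1.75, -1.625]

0.7031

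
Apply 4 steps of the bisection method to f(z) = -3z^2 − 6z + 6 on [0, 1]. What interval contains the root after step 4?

[0.6875, 0.75]

m = 0.5, f(m) = 2.25 (+); new bracket [0.5, 1]
m = 0.75, f(m) = -0.1875 (−); new bracket [0.5, 0.75]
m = 0.625, f(m) = 1.078125 (+); new bracket [0.625, 0.75]
m = 0.6875, f(m) = 0.457 (+); new bracket [0.6875, 0.75]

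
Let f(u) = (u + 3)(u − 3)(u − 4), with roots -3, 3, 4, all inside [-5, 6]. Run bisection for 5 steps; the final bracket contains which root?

m = 0.5, f(m) = 30.625 (+); new bracket [-5, 0.5]
m = -2.25, f(m) = 24.609375 (+); new bracket [-5, -2.25]
m = -3.625, f(m) = -31.572266 (−); new bracket [-3.625, -2.25]
m = -2.9375, f(m) = 2.5745 (+); new bracket [-3.625, -2.9375]
m = -3.28125, f(m) = -12.8631 (−); new bracket [-3.28125, -2.9375]

-3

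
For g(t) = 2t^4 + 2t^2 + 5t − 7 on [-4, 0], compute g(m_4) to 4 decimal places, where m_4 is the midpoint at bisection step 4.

-5.2422

midpoint -2: g = 23 > 0 → [-2, 0]
midpoint -1: g = -8 < 0 → [-2, -1]
midpoint -1.5: g = 0.125 > 0 → [-1.5, -1]
midpoint -1.25: g = -5.2422 < 0 → [-1.5, -1.25]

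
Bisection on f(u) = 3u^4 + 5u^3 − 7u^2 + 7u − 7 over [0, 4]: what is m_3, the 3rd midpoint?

u = 2 gives f = 67, positive; keep [0, 2]
u = 1 gives f = 1, positive; keep [0, 1]
u = 0.5 gives f = -4.4375, negative; keep [0.5, 1]

0.5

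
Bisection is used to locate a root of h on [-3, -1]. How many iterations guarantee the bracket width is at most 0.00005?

16

Width after n steps is 2/2^n. Need 2^n ≥ 2/0.00005 = 40000.
2^15 = 32768 < 40000 ≤ 2^16 = 65536, so n = 16.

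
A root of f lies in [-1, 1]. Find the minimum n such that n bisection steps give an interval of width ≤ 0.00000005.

Width after n steps is 2/2^n. Need 2^n ≥ 2/0.00000005 = 40000000.
2^25 = 33554432 < 40000000 ≤ 2^26 = 67108864, so n = 26.

26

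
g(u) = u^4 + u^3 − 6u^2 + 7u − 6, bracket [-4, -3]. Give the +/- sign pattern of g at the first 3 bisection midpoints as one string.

m = -3.5, g(m) = 3.1875 (+); new bracket [-3.5, -3]
m = -3.25, g(m) = -14.886719 (−); new bracket [-3.5, -3.25]
m = -3.375, g(m) = -6.665771 (−); new bracket [-3.5, -3.375]

+--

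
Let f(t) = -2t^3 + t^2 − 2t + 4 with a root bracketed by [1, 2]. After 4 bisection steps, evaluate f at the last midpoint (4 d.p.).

m = 1.5, f(m) = -3.5 (−); new bracket [1, 1.5]
m = 1.25, f(m) = -0.84375 (−); new bracket [1, 1.25]
m = 1.125, f(m) = 0.167969 (+); new bracket [1.125, 1.25]
m = 1.1875, f(m) = -0.314 (−); new bracket [1.125, 1.1875]

-0.3140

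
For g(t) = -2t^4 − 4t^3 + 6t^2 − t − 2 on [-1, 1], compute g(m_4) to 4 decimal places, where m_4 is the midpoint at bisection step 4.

t = 0 gives g = -2, negative; keep [-1, 0]
t = -0.5 gives g = 0.375, positive; keep [-0.5, 0]
t = -0.25 gives g = -1.320312, negative; keep [-0.5, -0.25]
t = -0.375 gives g = -0.6099, negative; keep [-0.5, -0.375]

-0.6099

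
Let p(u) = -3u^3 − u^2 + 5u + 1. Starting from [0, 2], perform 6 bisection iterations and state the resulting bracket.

[1.21875, 1.25]

p(1) = 2 > 0, so the root lies in [1, 2]
p(1.5) = -3.875 < 0, so the root lies in [1, 1.5]
p(1.25) = -0.171875 < 0, so the root lies in [1, 1.25]
p(1.125) = 1.0879 > 0, so the root lies in [1.125, 1.25]
p(1.1875) = 0.5037 > 0, so the root lies in [1.1875, 1.25]
p(1.21875) = 0.1776 > 0, so the root lies in [1.21875, 1.25]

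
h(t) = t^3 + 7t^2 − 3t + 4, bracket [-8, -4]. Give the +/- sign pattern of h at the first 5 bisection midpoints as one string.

h(-6) = 58 > 0, so the root lies in [-8, -6]
h(-7) = 25 > 0, so the root lies in [-8, -7]
h(-7.5) = -1.625 < 0, so the root lies in [-7.5, -7]
h(-7.25) = 12.6094 > 0, so the root lies in [-7.5, -7.25]
h(-7.375) = 5.7285 > 0, so the root lies in [-7.5, -7.375]

++-++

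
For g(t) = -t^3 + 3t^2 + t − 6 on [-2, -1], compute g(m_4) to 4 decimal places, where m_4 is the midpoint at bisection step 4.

midpoint -1.5: g = 2.625 > 0 → [-1.5, -1]
midpoint -1.25: g = -0.609375 < 0 → [-1.5, -1.25]
midpoint -1.375: g = 0.896484 > 0 → [-1.375, -1.25]
midpoint -1.3125: g = 0.1165 > 0 → [-1.3125, -1.25]

0.1165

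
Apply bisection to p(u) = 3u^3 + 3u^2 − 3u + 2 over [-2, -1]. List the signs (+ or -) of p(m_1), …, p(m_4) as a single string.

++--

midpoint -1.5: p = 3.125 > 0 → [-2, -1.5]
midpoint -1.75: p = 0.359375 > 0 → [-2, -1.75]
midpoint -1.875: p = -1.603516 < 0 → [-1.875, -1.75]
midpoint -1.8125: p = -0.5701 < 0 → [-1.8125, -1.75]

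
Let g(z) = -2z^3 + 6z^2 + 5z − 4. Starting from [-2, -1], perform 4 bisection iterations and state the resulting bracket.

g(-1.5) = 8.75 > 0, so the root lies in [-1.5, -1]
g(-1.25) = 3.03125 > 0, so the root lies in [-1.25, -1]
g(-1.125) = 0.816406 > 0, so the root lies in [-1.125, -1]
g(-1.0625) = -0.1401 < 0, so the root lies in [-1.125, -1.0625]

[-1.125, -1.0625]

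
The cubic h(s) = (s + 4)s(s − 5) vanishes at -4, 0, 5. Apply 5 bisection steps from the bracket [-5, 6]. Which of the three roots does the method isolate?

midpoint 0.5: h = -10.125 < 0 → [0.5, 6]
midpoint 3.25: h = -41.234375 < 0 → [3.25, 6]
midpoint 4.625: h = -14.958984 < 0 → [4.625, 6]
midpoint 5.3125: h = 15.4602 > 0 → [4.625, 5.3125]
midpoint 4.96875: h = -1.3926 < 0 → [4.96875, 5.3125]

5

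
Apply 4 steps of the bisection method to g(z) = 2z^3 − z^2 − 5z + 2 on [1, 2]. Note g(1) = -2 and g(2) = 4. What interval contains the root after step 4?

z = 1.5 gives g = -1, negative; keep [1.5, 2]
z = 1.75 gives g = 0.90625, positive; keep [1.5, 1.75]
z = 1.625 gives g = -0.183594, negative; keep [1.625, 1.75]
z = 1.6875 gives g = 0.3257, positive; keep [1.625, 1.6875]

[1.625, 1.6875]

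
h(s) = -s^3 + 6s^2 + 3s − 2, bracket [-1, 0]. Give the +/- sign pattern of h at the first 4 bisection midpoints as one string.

h(-0.5) = -1.875 < 0, so the root lies in [-1, -0.5]
h(-0.75) = -0.453125 < 0, so the root lies in [-1, -0.75]
h(-0.875) = 0.638672 > 0, so the root lies in [-0.875, -0.75]
h(-0.8125) = 0.0598 > 0, so the root lies in [-0.8125, -0.75]

--++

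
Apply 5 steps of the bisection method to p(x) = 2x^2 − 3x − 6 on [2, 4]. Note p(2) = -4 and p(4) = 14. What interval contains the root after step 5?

[2.625, 2.6875]

p(3) = 3 > 0, so the root lies in [2, 3]
p(2.5) = -1 < 0, so the root lies in [2.5, 3]
p(2.75) = 0.875 > 0, so the root lies in [2.5, 2.75]
p(2.625) = -0.0938 < 0, so the root lies in [2.625, 2.75]
p(2.6875) = 0.3828 > 0, so the root lies in [2.625, 2.6875]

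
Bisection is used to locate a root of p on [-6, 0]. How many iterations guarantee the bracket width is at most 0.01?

Width after n steps is 6/2^n. Need 2^n ≥ 6/0.01 = 600.
2^9 = 512 < 600 ≤ 2^10 = 1024, so n = 10.

10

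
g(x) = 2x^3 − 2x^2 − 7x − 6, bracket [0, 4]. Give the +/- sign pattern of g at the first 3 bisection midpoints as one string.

-+-

g(2) = -12 < 0, so the root lies in [2, 4]
g(3) = 9 > 0, so the root lies in [2, 3]
g(2.5) = -4.75 < 0, so the root lies in [2.5, 3]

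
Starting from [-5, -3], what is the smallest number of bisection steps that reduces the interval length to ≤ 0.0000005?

Width after n steps is 2/2^n. Need 2^n ≥ 2/0.0000005 = 4000000.
2^21 = 2097152 < 4000000 ≤ 2^22 = 4194304, so n = 22.

22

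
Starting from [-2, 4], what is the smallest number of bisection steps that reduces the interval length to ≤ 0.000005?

21

Width after n steps is 6/2^n. Need 2^n ≥ 6/0.000005 = 1200000.
2^20 = 1048576 < 1200000 ≤ 2^21 = 2097152, so n = 21.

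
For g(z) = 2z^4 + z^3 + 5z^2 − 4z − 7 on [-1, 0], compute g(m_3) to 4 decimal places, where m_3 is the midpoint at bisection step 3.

m = -0.5, g(m) = -3.75 (−); new bracket [-1, -0.5]
m = -0.75, g(m) = -0.976562 (−); new bracket [-1, -0.75]
m = -0.875, g(m) = 0.830566 (+); new bracket [-0.875, -0.75]

0.8306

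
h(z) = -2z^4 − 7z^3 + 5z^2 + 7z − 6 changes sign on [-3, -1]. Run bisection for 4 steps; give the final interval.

[-1.25, -1.125]

midpoint -2: h = 24 > 0 → [-2, -1]
midpoint -1.5: h = 8.25 > 0 → [-1.5, -1]
midpoint -1.25: h = 1.851562 > 0 → [-1.25, -1]
midpoint -1.125: h = -0.7837 < 0 → [-1.25, -1.125]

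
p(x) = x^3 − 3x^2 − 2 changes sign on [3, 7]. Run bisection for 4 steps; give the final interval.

m = 5, p(m) = 48 (+); new bracket [3, 5]
m = 4, p(m) = 14 (+); new bracket [3, 4]
m = 3.5, p(m) = 4.125 (+); new bracket [3, 3.5]
m = 3.25, p(m) = 0.6406 (+); new bracket [3, 3.25]

[3, 3.25]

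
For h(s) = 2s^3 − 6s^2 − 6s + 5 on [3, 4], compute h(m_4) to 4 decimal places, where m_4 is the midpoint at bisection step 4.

s = 3.5 gives h = -3.75, negative; keep [3.5, 4]
s = 3.75 gives h = 3.59375, positive; keep [3.5, 3.75]
s = 3.625 gives h = -0.324219, negative; keep [3.625, 3.75]
s = 3.6875 gives h = 1.5718, positive; keep [3.625, 3.6875]

1.5718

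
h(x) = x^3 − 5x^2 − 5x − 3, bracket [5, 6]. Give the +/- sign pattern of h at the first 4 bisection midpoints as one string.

midpoint 5.5: h = -15.375 < 0 → [5.5, 6]
midpoint 5.75: h = -6.953125 < 0 → [5.75, 6]
midpoint 5.875: h = -2.173828 < 0 → [5.875, 6]
midpoint 5.9375: h = 0.363 > 0 → [5.875, 5.9375]

---+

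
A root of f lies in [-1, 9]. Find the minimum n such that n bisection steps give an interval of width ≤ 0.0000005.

25

Width after n steps is 10/2^n. Need 2^n ≥ 10/0.0000005 = 20000000.
2^24 = 16777216 < 20000000 ≤ 2^25 = 33554432, so n = 25.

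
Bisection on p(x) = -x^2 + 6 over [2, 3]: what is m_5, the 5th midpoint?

midpoint 2.5: p = -0.25 < 0 → [2, 2.5]
midpoint 2.25: p = 0.9375 > 0 → [2.25, 2.5]
midpoint 2.375: p = 0.359375 > 0 → [2.375, 2.5]
midpoint 2.4375: p = 0.0586 > 0 → [2.4375, 2.5]
midpoint 2.46875: p = -0.0947 < 0 → [2.4375, 2.46875]

2.46875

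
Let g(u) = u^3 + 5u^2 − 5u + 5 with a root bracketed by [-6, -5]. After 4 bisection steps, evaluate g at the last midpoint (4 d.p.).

1.6370

u = -5.5 gives g = 17.375, positive; keep [-6, -5.5]
u = -5.75 gives g = 8.953125, positive; keep [-6, -5.75]
u = -5.875 gives g = 4.173828, positive; keep [-6, -5.875]
u = -5.9375 gives g = 1.637, positive; keep [-6, -5.9375]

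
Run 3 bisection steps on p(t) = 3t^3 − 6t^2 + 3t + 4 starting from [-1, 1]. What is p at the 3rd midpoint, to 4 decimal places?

-2.8906

midpoint 0: p = 4 > 0 → [-1, 0]
midpoint -0.5: p = 0.625 > 0 → [-1, -0.5]
midpoint -0.75: p = -2.890625 < 0 → [-0.75, -0.5]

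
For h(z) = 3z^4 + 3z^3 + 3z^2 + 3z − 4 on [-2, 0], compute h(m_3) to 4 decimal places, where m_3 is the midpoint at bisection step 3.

h(-1) = -4 < 0, so the root lies in [-2, -1]
h(-1.5) = 3.3125 > 0, so the root lies in [-1.5, -1]
h(-1.25) = -1.597656 < 0, so the root lies in [-1.5, -1.25]

-1.5977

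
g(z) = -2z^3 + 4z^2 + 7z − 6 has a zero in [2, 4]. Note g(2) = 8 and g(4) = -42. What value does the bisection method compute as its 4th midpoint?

m = 3, g(m) = -3 (−); new bracket [2, 3]
m = 2.5, g(m) = 5.25 (+); new bracket [2.5, 3]
m = 2.75, g(m) = 1.90625 (+); new bracket [2.75, 3]
m = 2.875, g(m) = -0.3398 (−); new bracket [2.75, 2.875]

2.875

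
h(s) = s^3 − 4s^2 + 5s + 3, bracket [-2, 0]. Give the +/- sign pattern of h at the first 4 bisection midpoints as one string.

h(-1) = -7 < 0, so the root lies in [-1, 0]
h(-0.5) = -0.625 < 0, so the root lies in [-0.5, 0]
h(-0.25) = 1.484375 > 0, so the root lies in [-0.5, -0.25]
h(-0.375) = 0.5098 > 0, so the root lies in [-0.5, -0.375]

--++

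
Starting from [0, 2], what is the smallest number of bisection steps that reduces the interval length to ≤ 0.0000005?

Width after n steps is 2/2^n. Need 2^n ≥ 2/0.0000005 = 4000000.
2^21 = 2097152 < 4000000 ≤ 2^22 = 4194304, so n = 22.

22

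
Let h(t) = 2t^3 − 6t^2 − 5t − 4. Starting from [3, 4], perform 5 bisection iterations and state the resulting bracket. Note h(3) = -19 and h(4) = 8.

t = 3.5 gives h = -9.25, negative; keep [3.5, 4]
t = 3.75 gives h = -1.65625, negative; keep [3.75, 4]
t = 3.875 gives h = 2.902344, positive; keep [3.75, 3.875]
t = 3.8125 gives h = 0.5571, positive; keep [3.75, 3.8125]
t = 3.78125 gives h = -0.5659, negative; keep [3.78125, 3.8125]

[3.78125, 3.8125]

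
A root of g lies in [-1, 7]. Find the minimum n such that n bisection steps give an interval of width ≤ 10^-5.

Width after n steps is 8/2^n. Need 2^n ≥ 8/10^-5 = 800000.
2^19 = 524288 < 800000 ≤ 2^20 = 1048576, so n = 20.

20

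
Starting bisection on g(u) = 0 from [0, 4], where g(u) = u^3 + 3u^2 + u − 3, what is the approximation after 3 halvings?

0.5

m = 2, g(m) = 19 (+); new bracket [0, 2]
m = 1, g(m) = 2 (+); new bracket [0, 1]
m = 0.5, g(m) = -1.625 (−); new bracket [0.5, 1]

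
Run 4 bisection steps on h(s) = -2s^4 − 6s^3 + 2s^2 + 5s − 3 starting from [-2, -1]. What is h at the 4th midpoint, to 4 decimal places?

midpoint -1.5: h = 4.125 > 0 → [-1.5, -1]
midpoint -1.25: h = 0.710938 > 0 → [-1.25, -1]
midpoint -1.125: h = -0.754395 < 0 → [-1.25, -1.125]
midpoint -1.1875: h = -0.0469 < 0 → [-1.25, -1.1875]

-0.0469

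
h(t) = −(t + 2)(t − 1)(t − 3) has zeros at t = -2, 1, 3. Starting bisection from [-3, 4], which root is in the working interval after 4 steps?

t = 0.5 gives h = -3.125, negative; keep [-3, 0.5]
t = -1.25 gives h = -7.171875, negative; keep [-3, -1.25]
t = -2.125 gives h = 2.001953, positive; keep [-2.125, -1.25]
t = -1.6875 gives h = -3.9368, negative; keep [-2.125, -1.6875]

-2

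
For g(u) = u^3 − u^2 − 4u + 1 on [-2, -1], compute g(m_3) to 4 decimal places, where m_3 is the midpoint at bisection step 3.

midpoint -1.5: g = 1.375 > 0 → [-2, -1.5]
midpoint -1.75: g = -0.421875 < 0 → [-1.75, -1.5]
midpoint -1.625: g = 0.568359 > 0 → [-1.75, -1.625]

0.5684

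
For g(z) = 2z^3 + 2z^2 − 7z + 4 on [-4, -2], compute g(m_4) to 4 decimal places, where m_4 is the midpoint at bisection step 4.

-0.0195

midpoint -3: g = -11 < 0 → [-3, -2]
midpoint -2.5: g = 2.75 > 0 → [-3, -2.5]
midpoint -2.75: g = -3.21875 < 0 → [-2.75, -2.5]
midpoint -2.625: g = -0.0195 < 0 → [-2.625, -2.5]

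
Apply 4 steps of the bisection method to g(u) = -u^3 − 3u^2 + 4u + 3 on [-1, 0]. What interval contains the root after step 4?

g(-0.5) = 0.375 > 0, so the root lies in [-1, -0.5]
g(-0.75) = -1.265625 < 0, so the root lies in [-0.75, -0.5]
g(-0.625) = -0.427734 < 0, so the root lies in [-0.625, -0.5]
g(-0.5625) = -0.0212 < 0, so the root lies in [-0.5625, -0.5]

[-0.5625, -0.5]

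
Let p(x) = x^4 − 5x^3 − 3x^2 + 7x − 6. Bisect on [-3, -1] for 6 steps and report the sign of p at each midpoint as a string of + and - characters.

+-+++-

p(-2) = 24 > 0, so the root lies in [-2, -1]
p(-1.5) = -1.3125 < 0, so the root lies in [-2, -1.5]
p(-1.75) = 8.738281 > 0, so the root lies in [-1.75, -1.5]
p(-1.625) = 3.1311 > 0, so the root lies in [-1.625, -1.5]
p(-1.5625) = 0.7722 > 0, so the root lies in [-1.5625, -1.5]
p(-1.53125) = -0.3034 < 0, so the root lies in [-1.5625, -1.53125]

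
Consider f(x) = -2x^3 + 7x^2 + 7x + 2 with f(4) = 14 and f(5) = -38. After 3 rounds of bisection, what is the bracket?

m = 4.5, f(m) = -7 (−); new bracket [4, 4.5]
m = 4.25, f(m) = 4.65625 (+); new bracket [4.25, 4.5]
m = 4.375, f(m) = -0.871094 (−); new bracket [4.25, 4.375]

[4.25, 4.375]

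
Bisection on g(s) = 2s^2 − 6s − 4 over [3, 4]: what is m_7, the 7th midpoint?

3.5546875

midpoint 3.5: g = -0.5 < 0 → [3.5, 4]
midpoint 3.75: g = 1.625 > 0 → [3.5, 3.75]
midpoint 3.625: g = 0.53125 > 0 → [3.5, 3.625]
midpoint 3.5625: g = 0.0078 > 0 → [3.5, 3.5625]
midpoint 3.53125: g = -0.248 < 0 → [3.53125, 3.5625]
midpoint 3.546875: g = -0.1206 < 0 → [3.546875, 3.5625]
midpoint 3.5546875: g = -0.0565 < 0 → [3.5546875, 3.5625]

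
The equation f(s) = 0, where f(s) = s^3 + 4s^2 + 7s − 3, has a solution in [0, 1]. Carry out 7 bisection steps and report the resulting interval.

[0.3515625, 0.359375]

s = 0.5 gives f = 1.625, positive; keep [0, 0.5]
s = 0.25 gives f = -0.984375, negative; keep [0.25, 0.5]
s = 0.375 gives f = 0.240234, positive; keep [0.25, 0.375]
s = 0.3125 gives f = -0.3914, negative; keep [0.3125, 0.375]
s = 0.34375 gives f = -0.0805, negative; keep [0.34375, 0.375]
s = 0.359375 gives f = 0.0786, positive; keep [0.34375, 0.359375]
s = 0.3515625 gives f = -0.0012, negative; keep [0.3515625, 0.359375]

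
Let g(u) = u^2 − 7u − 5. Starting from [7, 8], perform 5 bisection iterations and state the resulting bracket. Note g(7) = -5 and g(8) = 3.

midpoint 7.5: g = -1.25 < 0 → [7.5, 8]
midpoint 7.75: g = 0.8125 > 0 → [7.5, 7.75]
midpoint 7.625: g = -0.234375 < 0 → [7.625, 7.75]
midpoint 7.6875: g = 0.2852 > 0 → [7.625, 7.6875]
midpoint 7.65625: g = 0.0244 > 0 → [7.625, 7.65625]

[7.625, 7.65625]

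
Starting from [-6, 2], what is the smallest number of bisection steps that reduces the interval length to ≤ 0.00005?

Width after n steps is 8/2^n. Need 2^n ≥ 8/0.00005 = 160000.
2^17 = 131072 < 160000 ≤ 2^18 = 262144, so n = 18.

18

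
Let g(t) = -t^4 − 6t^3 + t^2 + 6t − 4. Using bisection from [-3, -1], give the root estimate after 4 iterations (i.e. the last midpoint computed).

-1.375

t = -2 gives g = 20, positive; keep [-2, -1]
t = -1.5 gives g = 4.4375, positive; keep [-1.5, -1]
t = -1.25 gives g = -0.660156, negative; keep [-1.5, -1.25]
t = -1.375 gives g = 1.6638, positive; keep [-1.375, -1.25]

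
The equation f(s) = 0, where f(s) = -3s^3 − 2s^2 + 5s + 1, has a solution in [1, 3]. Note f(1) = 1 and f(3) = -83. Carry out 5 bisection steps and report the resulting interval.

[1.0625, 1.125]

m = 2, f(m) = -21 (−); new bracket [1, 2]
m = 1.5, f(m) = -6.125 (−); new bracket [1, 1.5]
m = 1.25, f(m) = -1.734375 (−); new bracket [1, 1.25]
m = 1.125, f(m) = -0.1777 (−); new bracket [1, 1.125]
m = 1.0625, f(m) = 0.4563 (+); new bracket [1.0625, 1.125]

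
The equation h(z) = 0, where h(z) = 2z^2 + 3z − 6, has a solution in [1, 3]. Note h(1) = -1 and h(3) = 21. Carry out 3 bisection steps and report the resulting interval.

[1, 1.25]

z = 2 gives h = 8, positive; keep [1, 2]
z = 1.5 gives h = 3, positive; keep [1, 1.5]
z = 1.25 gives h = 0.875, positive; keep [1, 1.25]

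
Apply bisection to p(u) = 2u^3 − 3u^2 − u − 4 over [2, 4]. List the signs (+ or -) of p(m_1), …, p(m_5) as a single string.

p(3) = 20 > 0, so the root lies in [2, 3]
p(2.5) = 6 > 0, so the root lies in [2, 2.5]
p(2.25) = 1.34375 > 0, so the root lies in [2, 2.25]
p(2.125) = -0.4805 < 0, so the root lies in [2.125, 2.25]
p(2.1875) = 0.3921 > 0, so the root lies in [2.125, 2.1875]

+++-+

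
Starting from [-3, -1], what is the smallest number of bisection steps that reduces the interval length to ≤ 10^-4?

15

Width after n steps is 2/2^n. Need 2^n ≥ 2/10^-4 = 20000.
2^14 = 16384 < 20000 ≤ 2^15 = 32768, so n = 15.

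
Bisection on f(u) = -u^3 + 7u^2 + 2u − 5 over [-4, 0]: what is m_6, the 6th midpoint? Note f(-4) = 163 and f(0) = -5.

f(-2) = 27 > 0, so the root lies in [-2, 0]
f(-1) = 1 > 0, so the root lies in [-1, 0]
f(-0.5) = -4.125 < 0, so the root lies in [-1, -0.5]
f(-0.75) = -2.1406 < 0, so the root lies in [-1, -0.75]
f(-0.875) = -0.7207 < 0, so the root lies in [-1, -0.875]
f(-0.9375) = 0.1013 > 0, so the root lies in [-0.9375, -0.875]

-0.9375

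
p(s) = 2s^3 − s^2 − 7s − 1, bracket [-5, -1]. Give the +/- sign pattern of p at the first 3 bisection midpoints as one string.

--+

p(-3) = -43 < 0, so the root lies in [-3, -1]
p(-2) = -7 < 0, so the root lies in [-2, -1]
p(-1.5) = 0.5 > 0, so the root lies in [-2, -1.5]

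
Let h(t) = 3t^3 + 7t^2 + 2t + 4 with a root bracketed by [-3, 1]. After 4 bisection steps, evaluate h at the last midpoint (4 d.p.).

h(-1) = 6 > 0, so the root lies in [-3, -1]
h(-2) = 4 > 0, so the root lies in [-3, -2]
h(-2.5) = -4.125 < 0, so the root lies in [-2.5, -2]
h(-2.25) = 0.7656 > 0, so the root lies in [-2.5, -2.25]

0.7656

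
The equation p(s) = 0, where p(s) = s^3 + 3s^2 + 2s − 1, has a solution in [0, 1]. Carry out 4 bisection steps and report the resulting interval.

[0.3125, 0.375]

p(0.5) = 0.875 > 0, so the root lies in [0, 0.5]
p(0.25) = -0.296875 < 0, so the root lies in [0.25, 0.5]
p(0.375) = 0.224609 > 0, so the root lies in [0.25, 0.375]
p(0.3125) = -0.0515 < 0, so the root lies in [0.3125, 0.375]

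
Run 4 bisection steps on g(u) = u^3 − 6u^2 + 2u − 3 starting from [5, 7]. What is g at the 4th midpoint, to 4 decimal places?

-3.6152

m = 6, g(m) = 9 (+); new bracket [5, 6]
m = 5.5, g(m) = -7.125 (−); new bracket [5.5, 6]
m = 5.75, g(m) = 0.234375 (+); new bracket [5.5, 5.75]
m = 5.625, g(m) = -3.6152 (−); new bracket [5.625, 5.75]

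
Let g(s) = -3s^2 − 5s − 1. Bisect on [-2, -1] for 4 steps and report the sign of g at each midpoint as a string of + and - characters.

m = -1.5, g(m) = -0.25 (−); new bracket [-1.5, -1]
m = -1.25, g(m) = 0.5625 (+); new bracket [-1.5, -1.25]
m = -1.375, g(m) = 0.203125 (+); new bracket [-1.5, -1.375]
m = -1.4375, g(m) = -0.0117 (−); new bracket [-1.4375, -1.375]

-++-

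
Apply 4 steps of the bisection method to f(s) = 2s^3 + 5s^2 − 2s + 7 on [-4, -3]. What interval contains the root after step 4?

[-3.1875, -3.125]

m = -3.5, f(m) = -10.5 (−); new bracket [-3.5, -3]
m = -3.25, f(m) = -2.34375 (−); new bracket [-3.25, -3]
m = -3.125, f(m) = 1.042969 (+); new bracket [-3.25, -3.125]
m = -3.1875, f(m) = -0.5952 (−); new bracket [-3.1875, -3.125]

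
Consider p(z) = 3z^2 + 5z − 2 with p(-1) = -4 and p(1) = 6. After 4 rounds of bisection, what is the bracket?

p(0) = -2 < 0, so the root lies in [0, 1]
p(0.5) = 1.25 > 0, so the root lies in [0, 0.5]
p(0.25) = -0.5625 < 0, so the root lies in [0.25, 0.5]
p(0.375) = 0.2969 > 0, so the root lies in [0.25, 0.375]

[0.25, 0.375]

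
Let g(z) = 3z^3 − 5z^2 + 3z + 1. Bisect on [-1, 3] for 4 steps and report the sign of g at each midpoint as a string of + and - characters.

++--

m = 1, g(m) = 2 (+); new bracket [-1, 1]
m = 0, g(m) = 1 (+); new bracket [-1, 0]
m = -0.5, g(m) = -2.125 (−); new bracket [-0.5, 0]
m = -0.25, g(m) = -0.1094 (−); new bracket [-0.25, 0]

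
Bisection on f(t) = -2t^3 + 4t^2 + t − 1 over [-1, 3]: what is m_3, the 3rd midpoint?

2.5

midpoint 1: f = 2 > 0 → [1, 3]
midpoint 2: f = 1 > 0 → [2, 3]
midpoint 2.5: f = -4.75 < 0 → [2, 2.5]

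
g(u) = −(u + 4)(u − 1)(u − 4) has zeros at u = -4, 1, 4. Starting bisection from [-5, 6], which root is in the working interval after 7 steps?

-4

g(0.5) = -7.875 < 0, so the root lies in [-5, 0.5]
g(-2.25) = -35.546875 < 0, so the root lies in [-5, -2.25]
g(-3.625) = -13.224609 < 0, so the root lies in [-5, -3.625]
g(-4.3125) = 13.8 > 0, so the root lies in [-4.3125, -3.625]
g(-3.96875) = -1.2373 < 0, so the root lies in [-4.3125, -3.96875]
g(-4.140625) = 5.8849 > 0, so the root lies in [-4.140625, -3.96875]
g(-4.0546875) = 2.2265 > 0, so the root lies in [-4.0546875, -3.96875]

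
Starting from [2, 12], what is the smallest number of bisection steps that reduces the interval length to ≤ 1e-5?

20

Width after n steps is 10/2^n. Need 2^n ≥ 10/1e-5 = 1000000.
2^19 = 524288 < 1000000 ≤ 2^20 = 1048576, so n = 20.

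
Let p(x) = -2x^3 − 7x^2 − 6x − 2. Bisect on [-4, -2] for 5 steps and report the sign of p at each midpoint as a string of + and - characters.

midpoint -3: p = 7 > 0 → [-3, -2]
midpoint -2.5: p = 0.5 > 0 → [-2.5, -2]
midpoint -2.25: p = -1.15625 < 0 → [-2.5, -2.25]
midpoint -2.375: p = -0.4414 < 0 → [-2.5, -2.375]
midpoint -2.4375: p = -0.0005 < 0 → [-2.5, -2.4375]

++---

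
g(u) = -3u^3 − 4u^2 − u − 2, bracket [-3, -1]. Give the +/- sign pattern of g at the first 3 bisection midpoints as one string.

m = -2, g(m) = 8 (+); new bracket [-2, -1]
m = -1.5, g(m) = 0.625 (+); new bracket [-1.5, -1]
m = -1.25, g(m) = -1.140625 (−); new bracket [-1.5, -1.25]

++-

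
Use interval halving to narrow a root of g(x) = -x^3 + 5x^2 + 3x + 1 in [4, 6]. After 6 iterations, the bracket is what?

midpoint 5: g = 16 > 0 → [5, 6]
midpoint 5.5: g = 2.375 > 0 → [5.5, 6]
midpoint 5.75: g = -6.546875 < 0 → [5.5, 5.75]
midpoint 5.625: g = -1.9004 < 0 → [5.5, 5.625]
midpoint 5.5625: g = 0.283 > 0 → [5.5625, 5.625]
midpoint 5.59375: g = -0.7972 < 0 → [5.5625, 5.59375]

[5.5625, 5.59375]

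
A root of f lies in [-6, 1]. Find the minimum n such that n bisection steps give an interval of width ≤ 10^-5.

Width after n steps is 7/2^n. Need 2^n ≥ 7/10^-5 = 700000.
2^19 = 524288 < 700000 ≤ 2^20 = 1048576, so n = 20.

20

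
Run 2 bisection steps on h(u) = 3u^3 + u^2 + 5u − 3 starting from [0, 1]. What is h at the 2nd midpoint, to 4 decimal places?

-1.6406

m = 0.5, h(m) = 0.125 (+); new bracket [0, 0.5]
m = 0.25, h(m) = -1.640625 (−); new bracket [0.25, 0.5]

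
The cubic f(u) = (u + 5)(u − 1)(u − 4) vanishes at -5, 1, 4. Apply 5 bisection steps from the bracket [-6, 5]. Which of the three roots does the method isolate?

u = -0.5 gives f = 30.375, positive; keep [-6, -0.5]
u = -3.25 gives f = 53.921875, positive; keep [-6, -3.25]
u = -4.625 gives f = 18.193359, positive; keep [-6, -4.625]
u = -5.3125 gives f = -18.3704, negative; keep [-5.3125, -4.625]
u = -4.96875 gives f = 1.6729, positive; keep [-5.3125, -4.96875]

-5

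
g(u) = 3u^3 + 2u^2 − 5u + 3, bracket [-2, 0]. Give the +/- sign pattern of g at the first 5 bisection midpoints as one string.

+++-+

u = -1 gives g = 7, positive; keep [-2, -1]
u = -1.5 gives g = 4.875, positive; keep [-2, -1.5]
u = -1.75 gives g = 1.796875, positive; keep [-2, -1.75]
u = -1.875 gives g = -0.3691, negative; keep [-1.875, -1.75]
u = -1.8125 gives g = 0.7698, positive; keep [-1.875, -1.8125]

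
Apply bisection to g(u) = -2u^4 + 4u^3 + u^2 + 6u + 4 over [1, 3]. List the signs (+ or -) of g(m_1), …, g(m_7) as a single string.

midpoint 2: g = 20 > 0 → [2, 3]
midpoint 2.5: g = 9.625 > 0 → [2.5, 3]
midpoint 2.75: g = -3.132812 < 0 → [2.5, 2.75]
midpoint 2.625: g = 4.0308 > 0 → [2.625, 2.75]
midpoint 2.6875: g = 0.6577 > 0 → [2.6875, 2.75]
midpoint 2.71875: g = -1.1838 < 0 → [2.6875, 2.71875]
midpoint 2.703125: g = -0.2498 < 0 → [2.6875, 2.703125]

++-++--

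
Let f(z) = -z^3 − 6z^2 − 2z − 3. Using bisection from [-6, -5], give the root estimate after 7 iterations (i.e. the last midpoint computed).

z = -5.5 gives f = -7.125, negative; keep [-6, -5.5]
z = -5.75 gives f = 0.234375, positive; keep [-5.75, -5.5]
z = -5.625 gives f = -3.615234, negative; keep [-5.75, -5.625]
z = -5.6875 gives f = -1.7336, negative; keep [-5.75, -5.6875]
z = -5.71875 gives f = -0.7605, negative; keep [-5.75, -5.71875]
z = -5.734375 gives f = -0.2658, negative; keep [-5.75, -5.734375]
z = -5.7421875 gives f = -0.0164, negative; keep [-5.75, -5.7421875]

-5.7421875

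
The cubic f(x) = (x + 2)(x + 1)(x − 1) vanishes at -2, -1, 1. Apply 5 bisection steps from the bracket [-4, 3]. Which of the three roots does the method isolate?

x = -0.5 gives f = -1.125, negative; keep [-0.5, 3]
x = 1.25 gives f = 1.828125, positive; keep [-0.5, 1.25]
x = 0.375 gives f = -2.041016, negative; keep [0.375, 1.25]
x = 0.8125 gives f = -0.9558, negative; keep [0.8125, 1.25]
x = 1.03125 gives f = 0.1924, positive; keep [0.8125, 1.03125]

1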